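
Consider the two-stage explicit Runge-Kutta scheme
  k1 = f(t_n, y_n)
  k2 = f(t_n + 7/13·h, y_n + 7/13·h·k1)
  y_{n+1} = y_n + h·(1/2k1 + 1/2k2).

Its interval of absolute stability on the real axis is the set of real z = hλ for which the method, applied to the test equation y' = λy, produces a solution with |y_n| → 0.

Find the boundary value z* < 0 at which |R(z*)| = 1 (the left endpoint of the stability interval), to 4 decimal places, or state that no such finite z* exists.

On y'=λy, z=hλ:
  k1=λy_n ⇒ h·k1=z·y_n;  k2=λ(1+7/13z)y_n ⇒ h·k2=z(1+7/13z)y_n
  y_{n+1}/y_n = 1 + 1/2z + 1/2z(1+7/13z) = 1 + z + 7/26z²
  Hence R(z) = 1 + z + 7/26z².

Solve |R(x)|<1 on ℝ⁻.
x=-1.24: |R|=0.1740
R=1: x+7/26x²=0 ⇒ x=−26/7=-3.7143; min R=1−1/(4·7/26)=0.0714>−1
Confirm numerically:
  x=-2.815: |R|=0.31845 <1
  x=-2.577: |R|=0.21094 <1
  x=-2.294: |R|=0.12281 <1
  x=-1.619: |R|=0.08670 <1
  x=-4.292: |R|=1.66757 >1
  x=-4.225: |R|=1.58094 >1
Interval (-3.7143, 0).

left endpoint -3.7143.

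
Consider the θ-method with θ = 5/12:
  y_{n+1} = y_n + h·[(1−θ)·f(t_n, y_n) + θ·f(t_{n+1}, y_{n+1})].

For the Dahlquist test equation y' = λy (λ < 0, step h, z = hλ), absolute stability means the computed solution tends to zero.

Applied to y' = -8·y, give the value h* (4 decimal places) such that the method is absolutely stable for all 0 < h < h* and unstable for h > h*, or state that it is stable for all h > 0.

With y'=λy (z=hλ):
  y_{n+1} = y_n + z·[7/12·y_n + 5/12·y_{n+1}] ⇒ (1 − 5/12z)y_{n+1} = (1 + 7/12z)y_n
  Hence R(z) = (1 + 7/12z)/(1 − 5/12z).

Find x<0 with |R(x)|<1.
x=-1.26: |R|=0.1738
R=−1: 1+7/12x = −1+5/12x ⇒ -1/6x=2 ⇒ x=2/(-1/6)=-12.0000
Confirm numerically:
  x=-8.560: |R|=0.87445 <1
  x=-8.095: |R|=0.85117 <1
  x=-6.367: |R|=0.74299 <1
  x=-12.274: |R|=1.00747 >1
  x=-12.095: |R|=1.00262 >1
Stable set (-12.0000, 0).

(-12.0000,0); λ=-8 ⇒ h* = (12)/8 = 1.5000.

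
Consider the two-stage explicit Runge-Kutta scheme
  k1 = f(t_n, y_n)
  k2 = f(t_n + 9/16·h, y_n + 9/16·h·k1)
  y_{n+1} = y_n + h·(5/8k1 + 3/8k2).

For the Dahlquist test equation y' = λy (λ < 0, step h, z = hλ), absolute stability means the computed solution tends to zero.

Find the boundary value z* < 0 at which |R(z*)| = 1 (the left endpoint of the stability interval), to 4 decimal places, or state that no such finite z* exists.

left endpoint -4.7407.

With y'=λy (z=hλ):
  k1=λy_n ⇒ h·k1=z·y_n;  k2=λ(1+9/16z)y_n ⇒ h·k2=z(1+9/16z)y_n
  y_{n+1}/y_n = 1 + 5/8z + 3/8z(1+9/16z) = 1 + z + 27/128z²
  R(z) = 1 + z + 27/128z².

Boundary: |R(x)|=1, x<0.
x=-0.9: |R|=0.2709
R=1: x+27/128x²=0 ⇒ x=−128/27=-4.7407; min R=1−1/(4·27/128)=-0.1852>−1
Confirm numerically:
  x=-4.018: |R|=0.38744 <1
  x=-3.267: |R|=0.01560 <1
  x=-2.913: |R|=0.12308 <1
  x=-5.194: |R|=1.49660 >1
  x=-4.800: |R|=1.06000 >1
Stable set (-4.7407, 0).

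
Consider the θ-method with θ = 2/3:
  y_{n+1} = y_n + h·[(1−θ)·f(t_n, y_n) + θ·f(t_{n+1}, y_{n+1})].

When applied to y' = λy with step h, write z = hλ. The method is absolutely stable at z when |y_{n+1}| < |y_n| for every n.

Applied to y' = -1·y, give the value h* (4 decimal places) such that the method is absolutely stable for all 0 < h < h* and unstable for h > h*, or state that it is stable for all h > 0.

Set f=λy, z=hλ:
  y_{n+1} = y_n + z·[1/3·y_n + 2/3·y_{n+1}] ⇒ (1 − 2/3z)y_{n+1} = (1 + 1/3z)y_n
  so R(z) = (1 + 1/3z)/(1 − 2/3z).

Need |R(x)|<1, x<0.
x=-0.33: |R|=0.7295
x=-2: |R|=0.1429
x=-10: |R|=0.3043
x=-100: |R|=0.4778
θ=2/3≥1/2 ⇒ |1+1/3x|<|1−2/3x| ∀x<0 ⇒ unbounded interval.

unbounded; (−∞, 0). Any h>0 works for λ=-1.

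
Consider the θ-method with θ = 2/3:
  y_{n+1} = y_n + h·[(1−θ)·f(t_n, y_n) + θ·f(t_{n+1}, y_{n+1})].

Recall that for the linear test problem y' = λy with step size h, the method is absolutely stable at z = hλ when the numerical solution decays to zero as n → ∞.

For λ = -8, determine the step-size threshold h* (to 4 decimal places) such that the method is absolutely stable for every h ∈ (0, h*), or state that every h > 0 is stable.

Test eqn y'=λy, z=hλ:
  y_{n+1} = y_n + z·[1/3·y_n + 2/3·y_{n+1}] ⇒ (1 − 2/3z)y_{n+1} = (1 + 1/3z)y_n
  Hence R(z) = (1 + 1/3z)/(1 − 2/3z).

Boundary: |R(x)|=1, x<0.
x=-1.27: |R|=0.3123
x=-2: |R|=0.1429
x=-10: |R|=0.3043
x=-100: |R|=0.4778
θ=2/3≥1/2 ⇒ |1+1/3x|<|1−2/3x| ∀x<0 ⇒ stable on all of ℝ⁻.

(−∞, 0) — no finite endpoint. Any h>0 works for λ=-8.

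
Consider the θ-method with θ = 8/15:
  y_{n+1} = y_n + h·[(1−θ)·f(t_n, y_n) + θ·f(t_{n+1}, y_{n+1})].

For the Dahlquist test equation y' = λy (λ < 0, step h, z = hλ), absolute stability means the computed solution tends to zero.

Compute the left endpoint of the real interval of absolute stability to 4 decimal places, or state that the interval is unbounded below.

(−∞, 0) — no finite endpoint.

With y'=λy (z=hλ):
  y_{n+1} = y_n + z·[7/15·y_n + 8/15·y_{n+1}] ⇒ (1 − 8/15z)y_{n+1} = (1 + 7/15z)y_n
  Hence R(z) = (1 + 7/15z)/(1 − 8/15z).

Solve |R(x)|<1 on ℝ⁻.
x=-0.86: |R|=0.4104
x=-2: |R|=0.0323
x=-10: |R|=0.5789
x=-100: |R|=0.8405
θ=8/15≥1/2 ⇒ |1+7/15x|<|1−8/15x| ∀x<0 ⇒ unbounded interval.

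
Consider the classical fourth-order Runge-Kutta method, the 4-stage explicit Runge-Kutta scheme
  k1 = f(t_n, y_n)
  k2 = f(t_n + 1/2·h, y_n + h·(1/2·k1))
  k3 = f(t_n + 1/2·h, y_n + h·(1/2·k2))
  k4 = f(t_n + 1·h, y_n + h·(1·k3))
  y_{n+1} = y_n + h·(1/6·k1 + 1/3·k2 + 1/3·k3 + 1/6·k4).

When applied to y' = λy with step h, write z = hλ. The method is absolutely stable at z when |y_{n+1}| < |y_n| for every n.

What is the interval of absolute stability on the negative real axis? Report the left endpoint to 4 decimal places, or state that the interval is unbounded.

z∈(-2.7853,0).

On y'=λy, z=hλ:
  order 4, 4-stage ⇒ R(z)=1+z+z^2/2+z^3/6+z^4/24
  (e.g. R(-1.22)=0.31386, |R|=0.31386)

Find x<0 with |R(x)|<1.
x=-1.22: |R|=0.3139
|R(-2.82)|=1.0536 |R(-1.33)|=0.2927 |R(-0.64)|=0.5281
Bisect:
  x_lo=-3.2561 |R|=1.9750  x_hi=-0.3323 |R|=0.7173
  mid=-1.79418 |R|=0.28453 →hi
  mid=-2.52515 |R|=0.67358 →hi
  mid=-2.89063 |R|=1.17078 →lo
  mid=-2.70789 |R|=0.88943 →hi
  mid=-2.79926 |R|=1.02126 →lo
  mid=-2.75357 |R|=0.95322 →hi
  mid=-2.77642 |R|=0.98670 →hi
  mid=-2.78784 |R|=1.00384 →lo
  ...
  [-2.78534,-2.78516] ⇒ x*=-2.7853
So |R|<1 on (-2.7853, 0).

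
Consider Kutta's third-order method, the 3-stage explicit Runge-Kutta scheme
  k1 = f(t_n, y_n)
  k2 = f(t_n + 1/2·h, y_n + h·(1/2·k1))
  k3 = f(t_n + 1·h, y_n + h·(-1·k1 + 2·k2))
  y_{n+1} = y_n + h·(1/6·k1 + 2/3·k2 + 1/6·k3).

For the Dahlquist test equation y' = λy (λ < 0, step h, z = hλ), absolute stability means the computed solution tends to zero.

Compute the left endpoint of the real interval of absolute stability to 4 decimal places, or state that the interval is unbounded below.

On y'=λy, z=hλ:
  order 3, 3-stage ⇒ R(z)=1+z+z^2/2+z^3/6
  (e.g. R(-1.44)=0.09914, |R|=0.09914)

Find x<0 with |R(x)|<1.
x=-1.44: |R|=0.0991
|R(-2.9)|=1.7598 |R(-2.77)|=1.4759 |R(-0.68)|=0.4988
Bisect:
  x_lo=-2.8357 |R|=1.6155  x_hi=-0.3103 |R|=0.7328
  mid=-1.57301 |R|=0.01547 →hi
  mid=-2.20435 |R|=0.55998 →hi
  mid=-2.52002 |R|=1.01199 →lo
  mid=-2.36218 |R|=0.76902 →hi
  mid=-2.44110 |R|=0.88602 →hi
  mid=-2.48056 |R|=0.94785 →hi
  mid=-2.50029 |R|=0.97963 →hi
  ...
  [-2.51277,-2.51262] ⇒ x*=-2.5127
Interval (-2.5127, 0).

z* = -2.5127.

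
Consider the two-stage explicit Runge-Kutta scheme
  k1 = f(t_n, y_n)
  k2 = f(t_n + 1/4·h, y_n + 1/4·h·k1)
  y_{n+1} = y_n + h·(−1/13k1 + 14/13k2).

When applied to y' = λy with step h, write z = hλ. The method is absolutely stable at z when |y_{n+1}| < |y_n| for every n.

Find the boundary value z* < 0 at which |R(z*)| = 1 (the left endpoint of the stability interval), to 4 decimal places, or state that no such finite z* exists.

On y'=λy, z=hλ:
  k1=λy_n ⇒ h·k1=z·y_n;  k2=λ(1+1/4z)y_n ⇒ h·k2=z(1+1/4z)y_n
  y_{n+1}/y_n = 1 − 1/13z + 14/13z(1+1/4z) = 1 + z + 7/26z²
  ⇒ R(z) = 1 + z + 7/26z².

Boundary: |R(x)|=1, x<0.
x=-1.33: |R|=0.1462
R=1: x+7/26x²=0 ⇒ x=−26/7=-3.7143; min R=1−1/(4·7/26)=0.0714>−1
Confirm numerically:
  x=-3.113: |R|=0.49605 <1
  x=-3.064: |R|=0.46356 <1
  x=-2.386: |R|=0.14673 <1
  x=-3.885: |R|=1.17856 >1
  x=-3.876: |R|=1.16876 >1
Stable set (-3.7143, 0).

z* = -3.7143.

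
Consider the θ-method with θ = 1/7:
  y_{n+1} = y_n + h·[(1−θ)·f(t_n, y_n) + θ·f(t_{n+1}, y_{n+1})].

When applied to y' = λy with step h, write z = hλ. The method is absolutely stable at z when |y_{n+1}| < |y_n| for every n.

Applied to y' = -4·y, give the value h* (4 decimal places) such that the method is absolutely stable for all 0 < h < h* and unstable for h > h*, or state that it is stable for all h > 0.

Set f=λy, z=hλ:
  y_{n+1} = y_n + z·[6/7·y_n + 1/7·y_{n+1}] ⇒ (1 − 1/7z)y_{n+1} = (1 + 6/7z)y_n
  R(z) = (1 + 6/7z)/(1 − 1/7z).

Boundary: |R(x)|=1, x<0.
x=-1.38: |R|=0.1527
R=−1: 1+6/7x = −1+1/7x ⇒ -5/7x=2 ⇒ x=2/(-5/7)=-2.8000
Confirm numerically:
  x=-2.649: |R|=0.92175 <1
  x=-1.974: |R|=0.53978 <1
  x=-1.731: |R|=0.38781 <1
  x=-3.244: |R|=1.21671 >1
  x=-3.237: |R|=1.21344 >1
Stable set (-2.8000, 0).

(-2.8000,0); λ=-4 ⇒ h* = (14/5)/4 = 0.7000.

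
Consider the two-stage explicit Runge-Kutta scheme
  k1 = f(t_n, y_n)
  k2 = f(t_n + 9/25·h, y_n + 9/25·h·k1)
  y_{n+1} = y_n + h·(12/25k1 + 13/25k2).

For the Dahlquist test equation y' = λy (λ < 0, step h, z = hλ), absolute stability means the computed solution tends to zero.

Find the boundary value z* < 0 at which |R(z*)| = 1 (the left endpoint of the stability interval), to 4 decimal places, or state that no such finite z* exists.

left endpoint -5.3419.

Set f=λy, z=hλ:
  k1=λy_n ⇒ h·k1=z·y_n;  k2=λ(1+9/25z)y_n ⇒ h·k2=z(1+9/25z)y_n
  y_{n+1}/y_n = 1 + 12/25z + 13/25z(1+9/25z) = 1 + z + 117/625z²
  ⇒ R(z) = 1 + z + 117/625z².

Find x<0 with |R(x)|<1.
x=-0.7: |R|=0.3917
R=1: x+117/625x²=0 ⇒ x=−625/117=-5.3419; min R=1−1/(4·117/625)=-0.3355>−1
Confirm numerically:
  x=-3.928: |R|=0.03966 <1
  x=-3.925: |R|=0.04107 <1
  x=-3.137: |R|=0.29481 <1
  x=-2.506: |R|=0.33038 <1
  x=-5.935: |R|=1.65897 >1
  x=-5.892: |R|=1.60677 >1
  x=-5.520: |R|=1.18406 >1
Interval (-5.3419, 0).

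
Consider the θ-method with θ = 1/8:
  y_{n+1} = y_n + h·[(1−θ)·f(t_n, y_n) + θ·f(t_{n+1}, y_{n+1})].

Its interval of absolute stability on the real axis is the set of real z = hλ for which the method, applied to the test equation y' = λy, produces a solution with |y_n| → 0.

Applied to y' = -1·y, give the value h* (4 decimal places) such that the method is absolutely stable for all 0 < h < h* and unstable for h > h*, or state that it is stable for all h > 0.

Test eqn y'=λy, z=hλ:
  y_{n+1} = y_n + z·[7/8·y_n + 1/8·y_{n+1}] ⇒ (1 − 1/8z)y_{n+1} = (1 + 7/8z)y_n
  R(z) = (1 + 7/8z)/(1 − 1/8z).

Boundary: |R(x)|=1, x<0.
x=-0.71: |R|=0.3479
R=−1: 1+7/8x = −1+1/8x ⇒ -3/4x=2 ⇒ x=2/(-3/4)=-2.6667
Confirm numerically:
  x=-1.902: |R|=0.53666 <1
  x=-1.136: |R|=0.00525 <1
  x=-1.076: |R|=0.05156 <1
  x=-3.087: |R|=1.22747 >1
  x=-3.030: |R|=1.19764 >1
  x=-2.738: |R|=1.03986 >1
So |R|<1 on (-2.6667, 0).

(-2.6667,0); λ=-1 ⇒ h* = (8/3)/1 = 2.6667.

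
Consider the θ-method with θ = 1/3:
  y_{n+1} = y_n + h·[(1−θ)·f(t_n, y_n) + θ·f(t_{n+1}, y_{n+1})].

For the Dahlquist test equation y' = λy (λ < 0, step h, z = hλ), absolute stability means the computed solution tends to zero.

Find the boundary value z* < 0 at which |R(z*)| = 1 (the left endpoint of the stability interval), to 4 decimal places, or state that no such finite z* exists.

Set f=λy, z=hλ:
  y_{n+1} = y_n + z·[2/3·y_n + 1/3·y_{n+1}] ⇒ (1 − 1/3z)y_{n+1} = (1 + 2/3z)y_n
  so R(z) = (1 + 2/3z)/(1 − 1/3z).

Find x<0 with |R(x)|<1.
x=-0.34: |R|=0.6946
R=−1: 1+2/3x = −1+1/3x ⇒ -1/3x=2 ⇒ x=2/(-1/3)=-6.0000
Confirm numerically:
  x=-5.959: |R|=0.99542 <1
  x=-5.715: |R|=0.96730 <1
  x=-3.494: |R|=0.61411 <1
  x=-6.416: |R|=1.04418 >1
  x=-6.065: |R|=1.00717 >1
Stable set (-6.0000, 0).

left endpoint -6.0000.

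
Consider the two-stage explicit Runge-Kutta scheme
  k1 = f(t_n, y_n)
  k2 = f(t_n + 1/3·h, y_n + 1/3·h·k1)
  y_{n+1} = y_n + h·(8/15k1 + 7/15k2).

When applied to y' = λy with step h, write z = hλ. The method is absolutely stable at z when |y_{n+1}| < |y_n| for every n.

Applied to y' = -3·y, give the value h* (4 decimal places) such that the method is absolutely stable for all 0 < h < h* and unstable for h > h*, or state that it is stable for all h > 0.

With y'=λy (z=hλ):
  k1=λy_n ⇒ h·k1=z·y_n;  k2=λ(1+1/3z)y_n ⇒ h·k2=z(1+1/3z)y_n
  y_{n+1}/y_n = 1 + 8/15z + 7/15z(1+1/3z) = 1 + z + 7/45z²
  Hence R(z) = 1 + z + 7/45z².

Boundary: |R(x)|=1, x<0.
x=-0.95: |R|=0.1904
R=1: x+7/45x²=0 ⇒ x=−45/7=-6.4286; min R=1−1/(4·7/45)=-0.6071>−1
Confirm numerically:
  x=-4.138: |R|=0.47442 <1
  x=-3.479: |R|=0.59624 <1
  x=-2.645: |R|=0.55673 <1
  x=-6.901: |R|=1.50715 >1
  x=-6.769: |R|=1.35846 >1
  x=-6.565: |R|=1.13932 >1
Interval (-6.4286, 0).

(-6.4286,0); λ=-3 ⇒ h* = (45/7)/3 = 2.1429.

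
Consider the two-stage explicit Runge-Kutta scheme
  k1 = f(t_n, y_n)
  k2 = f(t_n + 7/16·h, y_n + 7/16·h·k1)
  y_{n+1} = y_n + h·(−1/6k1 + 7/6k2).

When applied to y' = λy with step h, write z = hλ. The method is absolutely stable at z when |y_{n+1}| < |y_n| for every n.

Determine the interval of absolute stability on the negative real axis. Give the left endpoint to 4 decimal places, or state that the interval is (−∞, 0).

(-1.9592, 0).

Set f=λy, z=hλ:
  k1=λy_n ⇒ h·k1=z·y_n;  k2=λ(1+7/16z)y_n ⇒ h·k2=z(1+7/16z)y_n
  y_{n+1}/y_n = 1 − 1/6z + 7/6z(1+7/16z) = 1 + z + 49/96z²
  R(z) = 1 + z + 49/96z².

Find x<0 with |R(x)|<1.
x=-0.56: |R|=0.6001
R=1: x+49/96x²=0 ⇒ x=−96/49=-1.9592; min R=1−1/(4·49/96)=0.5102>−1
Confirm numerically:
  x=-1.766: |R|=0.82587 <1
  x=-1.332: |R|=0.57359 <1
  x=-1.242: |R|=0.54535 <1
  x=-2.501: |R|=1.69166 >1
  x=-2.364: |R|=1.48846 >1
Stable set (-1.9592, 0).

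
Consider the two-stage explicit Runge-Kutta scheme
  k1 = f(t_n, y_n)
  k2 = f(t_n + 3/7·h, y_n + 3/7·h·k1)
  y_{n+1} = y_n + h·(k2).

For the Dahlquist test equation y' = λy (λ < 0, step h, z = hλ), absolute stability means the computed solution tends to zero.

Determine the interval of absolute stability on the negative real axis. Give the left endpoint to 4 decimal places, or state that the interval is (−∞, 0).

z∈(-2.3333,0).

With y'=λy (z=hλ):
  k1=λy_n ⇒ h·k1=z·y_n;  k2=λ(1+3/7z)y_n ⇒ h·k2=z(1+3/7z)y_n
  y_{n+1}/y_n = 1 + z(1+3/7z) = 1 + z + 3/7z²
  R(z) = 1 + z + 3/7z².

Need |R(x)|<1, x<0.
x=-1.79: |R|=0.5832
R=1: x+3/7x²=0 ⇒ x=−7/3=-2.3333; min R=1−1/(4·3/7)=0.4167>−1
Confirm numerically:
  x=-2.150: |R|=0.83107 <1
  x=-2.105: |R|=0.79401 <1
  x=-1.703: |R|=0.53995 <1
  x=-1.037: |R|=0.42387 <1
  x=-2.560: |R|=1.24869 >1
  x=-2.551: |R|=1.23797 >1
  x=-2.418: |R|=1.08774 >1
So |R|<1 on (-2.3333, 0).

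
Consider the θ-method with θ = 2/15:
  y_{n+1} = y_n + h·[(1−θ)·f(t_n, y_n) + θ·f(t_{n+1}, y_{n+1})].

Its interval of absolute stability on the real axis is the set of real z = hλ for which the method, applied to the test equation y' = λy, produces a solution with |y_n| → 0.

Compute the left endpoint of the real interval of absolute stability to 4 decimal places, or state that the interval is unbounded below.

z* = -2.7273.

On y'=λy, z=hλ:
  y_{n+1} = y_n + z·[13/15·y_n + 2/15·y_{n+1}] ⇒ (1 − 2/15z)y_{n+1} = (1 + 13/15z)y_n
  ⇒ R(z) = (1 + 13/15z)/(1 − 2/15z).

Find x<0 with |R(x)|<1.
x=-1.44: |R|=0.2081
R=−1: 1+13/15x = −1+2/15x ⇒ -11/15x=2 ⇒ x=2/(-11/15)=-2.7273
Confirm numerically:
  x=-1.735: |R|=0.40904 <1
  x=-1.468: |R|=0.22770 <1
  x=-1.432: |R|=0.20242 <1
  x=-1.218: |R|=0.04783 <1
  x=-3.045: |R|=1.16572 >1
  x=-2.977: |R|=1.13110 >1
  x=-2.846: |R|=1.06312 >1
So |R|<1 on (-2.7273, 0).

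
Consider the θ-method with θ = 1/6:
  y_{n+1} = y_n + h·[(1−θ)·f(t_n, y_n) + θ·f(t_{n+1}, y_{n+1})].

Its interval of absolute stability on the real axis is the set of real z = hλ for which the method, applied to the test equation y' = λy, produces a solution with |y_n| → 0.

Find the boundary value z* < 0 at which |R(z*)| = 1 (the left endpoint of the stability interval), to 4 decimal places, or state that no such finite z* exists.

left endpoint -3.0000.

On y'=λy, z=hλ:
  y_{n+1} = y_n + z·[5/6·y_n + 1/6·y_{n+1}] ⇒ (1 − 1/6z)y_{n+1} = (1 + 5/6z)y_n
  so R(z) = (1 + 5/6z)/(1 − 1/6z).

Solve |R(x)|<1 on ℝ⁻.
x=-1.55: |R|=0.2318
R=−1: 1+5/6x = −1+1/6x ⇒ -2/3x=2 ⇒ x=2/(-2/3)=-3.0000
Confirm numerically:
  x=-2.602: |R|=0.81493 <1
  x=-2.402: |R|=0.71531 <1
  x=-1.676: |R|=0.31006 <1
  x=-1.510: |R|=0.20639 <1
  x=-3.576: |R|=1.24060 >1
  x=-3.308: |R|=1.13236 >1
Interval (-3.0000, 0).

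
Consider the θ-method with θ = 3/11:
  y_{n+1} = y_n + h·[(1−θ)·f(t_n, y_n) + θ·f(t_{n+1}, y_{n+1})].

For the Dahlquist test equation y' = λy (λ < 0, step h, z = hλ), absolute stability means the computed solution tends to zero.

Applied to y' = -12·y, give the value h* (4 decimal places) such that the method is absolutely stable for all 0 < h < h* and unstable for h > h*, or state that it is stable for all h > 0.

On y'=λy, z=hλ:
  y_{n+1} = y_n + z·[8/11·y_n + 3/11·y_{n+1}] ⇒ (1 − 3/11z)y_{n+1} = (1 + 8/11z)y_n
  so R(z) = (1 + 8/11z)/(1 − 3/11z).

Need |R(x)|<1, x<0.
x=-1.12: |R|=0.1421
R=−1: 1+8/11x = −1+3/11x ⇒ -5/11x=2 ⇒ x=2/(-5/11)=-4.4000
Confirm numerically:
  x=-3.780: |R|=0.86124 <1
  x=-3.385: |R|=0.76010 <1
  x=-3.242: |R|=0.72064 <1
  x=-2.418: |R|=0.45711 <1
  x=-4.718: |R|=1.06321 >1
  x=-4.657: |R|=1.05146 >1
  x=-4.497: |R|=1.01980 >1
Interval (-4.4000, 0).

(-4.4000,0); λ=-12 ⇒ h* = (22/5)/12 = 0.3667.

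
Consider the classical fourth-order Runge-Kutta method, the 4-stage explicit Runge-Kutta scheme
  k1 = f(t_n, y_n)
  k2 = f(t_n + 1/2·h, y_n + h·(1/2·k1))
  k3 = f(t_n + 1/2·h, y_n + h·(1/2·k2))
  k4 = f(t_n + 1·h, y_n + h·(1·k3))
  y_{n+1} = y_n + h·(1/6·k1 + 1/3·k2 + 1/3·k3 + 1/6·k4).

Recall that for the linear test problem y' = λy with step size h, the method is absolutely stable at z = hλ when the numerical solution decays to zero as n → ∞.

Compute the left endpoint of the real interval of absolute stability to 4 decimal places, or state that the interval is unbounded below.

z* = -2.7853.

Test eqn y'=λy, z=hλ:
  order 4, 4-stage ⇒ R(z)=1+z+z^2/2+z^3/6+z^4/24
  (e.g. R(-0.58)=0.56040, |R|=0.56040)

Find x<0 with |R(x)|<1.
x=-0.58: |R|=0.5604
|R(-2.61)|=0.7663 |R(-1.3)|=0.2978 |R(-1.1)|=0.3442
Bisect:
  x_lo=-3.2586 |R|=1.9817  x_hi=-0.3941 |R|=0.6744
  mid=-1.82634 |R|=0.28969 →hi
  mid=-2.54246 |R|=0.69150 →hi
  mid=-2.90052 |R|=1.18808 →lo
  mid=-2.72149 |R|=0.90799 →hi
  mid=-2.81100 |R|=1.03946 →lo
  mid=-2.76625 |R|=0.97166 →hi
  mid=-2.78862 |R|=1.00503 →lo
  ...
  [-2.78530,-2.78513] ⇒ x*=-2.7853
Interval (-2.7853, 0).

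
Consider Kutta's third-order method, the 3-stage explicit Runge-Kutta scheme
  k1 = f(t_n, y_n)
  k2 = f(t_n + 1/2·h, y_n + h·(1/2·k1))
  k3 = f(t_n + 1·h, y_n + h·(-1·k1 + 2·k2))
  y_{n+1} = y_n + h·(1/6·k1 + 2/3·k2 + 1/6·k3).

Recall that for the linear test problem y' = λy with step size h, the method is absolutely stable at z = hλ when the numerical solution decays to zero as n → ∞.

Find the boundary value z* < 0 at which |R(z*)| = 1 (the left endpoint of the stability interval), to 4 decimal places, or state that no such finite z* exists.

z* = -2.5127.

Set f=λy, z=hλ:
  order 3, 3-stage ⇒ R(z)=1+z+z^2/2+z^3/6
  (e.g. R(-0.58)=0.55568, |R|=0.55568)

Solve |R(x)|<1 on ℝ⁻.
x=-0.58: |R|=0.5557
|R(-2.12)|=0.4608 |R(-1.61)|=0.0095 |R(-0.87)|=0.3987
Bisect:
  x_lo=-3.1054 |R|=2.2749  x_hi=-0.1978 |R|=0.8205
  mid=-1.65163 |R|=0.03859 →hi
  mid=-2.37853 |R|=0.79254 →hi
  mid=-2.74198 |R|=1.41866 →lo
  mid=-2.56025 |R|=1.07984 →lo
  mid=-2.46939 |R|=0.93012 →hi
  mid=-2.51482 |R|=1.00342 →lo
  mid=-2.49211 |R|=0.96639 →hi
  mid=-2.50346 |R|=0.98480 →hi
  ...
  [-2.51287,-2.51269] ⇒ x*=-2.5127
Stable set (-2.5127, 0).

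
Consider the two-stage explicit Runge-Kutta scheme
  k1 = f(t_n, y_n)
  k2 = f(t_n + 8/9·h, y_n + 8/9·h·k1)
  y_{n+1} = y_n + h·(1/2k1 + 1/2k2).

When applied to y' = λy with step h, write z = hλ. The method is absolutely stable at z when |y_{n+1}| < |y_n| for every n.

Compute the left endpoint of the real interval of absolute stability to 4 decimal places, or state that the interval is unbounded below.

Set f=λy, z=hλ:
  k1=λy_n ⇒ h·k1=z·y_n;  k2=λ(1+8/9z)y_n ⇒ h·k2=z(1+8/9z)y_n
  y_{n+1}/y_n = 1 + 1/2z + 1/2z(1+8/9z) = 1 + z + 4/9z²
  so R(z) = 1 + z + 4/9z².

Boundary: |R(x)|=1, x<0.
x=-0.41: |R|=0.6647
R=1: x+4/9x²=0 ⇒ x=−9/4=-2.2500; min R=1−1/(4·4/9)=0.4375>−1
Confirm numerically:
  x=-2.168: |R|=0.92099 <1
  x=-1.629: |R|=0.55040 <1
  x=-1.359: |R|=0.46184 <1
  x=-1.057: |R|=0.43956 <1
  x=-2.650: |R|=1.47111 >1
  x=-2.552: |R|=1.34254 >1
  x=-2.442: |R|=1.20838 >1
So |R|<1 on (-2.2500, 0).

z* = -2.2500.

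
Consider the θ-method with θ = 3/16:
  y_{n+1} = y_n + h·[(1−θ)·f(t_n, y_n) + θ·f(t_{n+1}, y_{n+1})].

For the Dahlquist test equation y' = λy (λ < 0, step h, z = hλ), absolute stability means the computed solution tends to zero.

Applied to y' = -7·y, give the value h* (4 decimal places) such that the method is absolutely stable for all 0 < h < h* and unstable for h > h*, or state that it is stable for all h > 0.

Set f=λy, z=hλ:
  y_{n+1} = y_n + z·[13/16·y_n + 3/16·y_{n+1}] ⇒ (1 − 3/16z)y_{n+1} = (1 + 13/16z)y_n
  R(z) = (1 + 13/16z)/(1 − 3/16z).

Find x<0 with |R(x)|<1.
x=-0.71: |R|=0.3734
R=−1: 1+13/16x = −1+3/16x ⇒ -5/8x=2 ⇒ x=2/(-5/8)=-3.2000
Confirm numerically:
  x=-3.146: |R|=0.97877 <1
  x=-2.781: |R|=0.82788 <1
  x=-2.361: |R|=0.63653 <1
  x=-1.479: |R|=0.15790 <1
  x=-3.556: |R|=1.13349 >1
  x=-3.536: |R|=1.12628 >1
  x=-3.427: |R|=1.08637 >1
So |R|<1 on (-3.2000, 0).

(-3.2000,0); λ=-7 ⇒ h* = (16/5)/7 = 0.4571.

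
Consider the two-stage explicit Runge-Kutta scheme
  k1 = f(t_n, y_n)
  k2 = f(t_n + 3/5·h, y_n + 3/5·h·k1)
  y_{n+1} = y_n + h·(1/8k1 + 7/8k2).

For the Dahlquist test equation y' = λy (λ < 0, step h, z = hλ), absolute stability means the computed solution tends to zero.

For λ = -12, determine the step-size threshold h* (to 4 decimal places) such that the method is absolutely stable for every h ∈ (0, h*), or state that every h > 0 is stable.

(-1.9048,0); λ=-12 ⇒ h* = (40/21)/12 = 0.1587.

Set f=λy, z=hλ:
  k1=λy_n ⇒ h·k1=z·y_n;  k2=λ(1+3/5z)y_n ⇒ h·k2=z(1+3/5z)y_n
  y_{n+1}/y_n = 1 + 1/8z + 7/8z(1+3/5z) = 1 + z + 21/40z²
  Hence R(z) = 1 + z + 21/40z².

Find x<0 with |R(x)|<1.
x=-0.31: |R|=0.7405
R=1: x+21/40x²=0 ⇒ x=−40/21=-1.9048; min R=1−1/(4·21/40)=0.5238>−1
Confirm numerically:
  x=-1.630: |R|=0.76487 <1
  x=-1.462: |R|=0.66016 <1
  x=-1.353: |R|=0.60807 <1
  x=-2.253: |R|=1.41190 >1
  x=-2.232: |R|=1.38346 >1
  x=-2.085: |R|=1.19729 >1
Interval (-1.9048, 0).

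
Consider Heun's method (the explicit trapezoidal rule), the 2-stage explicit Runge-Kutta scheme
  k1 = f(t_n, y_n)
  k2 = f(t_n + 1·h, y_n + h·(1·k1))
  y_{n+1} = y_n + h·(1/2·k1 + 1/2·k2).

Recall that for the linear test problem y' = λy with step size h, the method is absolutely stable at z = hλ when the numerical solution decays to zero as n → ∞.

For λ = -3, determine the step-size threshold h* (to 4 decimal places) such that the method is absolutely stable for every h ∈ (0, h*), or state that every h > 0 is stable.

(-2.0000,0); λ=-3 ⇒ h* = 0.6667.

With y'=λy (z=hλ):
  order 2, 2-stage ⇒ R(z)=1+z+z^2/2
  (e.g. R(-0.73)=0.53645, |R|=0.53645)

Boundary: |R(x)|=1, x<0.
x=-0.73: |R|=0.5364
|R(-1.23)|=0.5264 |R(-0.85)|=0.5112 |R(-0.65)|=0.5613
Bisect:
  x_lo=-2.6636 |R|=1.8837  x_hi=-0.3913 |R|=0.6852
  mid=-1.52745 |R|=0.63910 →hi
  mid=-2.09551 |R|=1.10007 →lo
  mid=-1.81148 |R|=0.82925 →hi
  mid=-1.95349 |R|=0.95458 →hi
  mid=-2.02450 |R|=1.02480 →lo
  mid=-1.98900 |R|=0.98906 →hi
  mid=-2.00675 |R|=1.00677 →lo
  mid=-1.99787 |R|=0.99788 →hi
  ...
  [-2.00009,-1.99995] ⇒ x*=-2.0000
Stable set (-2.0000, 0).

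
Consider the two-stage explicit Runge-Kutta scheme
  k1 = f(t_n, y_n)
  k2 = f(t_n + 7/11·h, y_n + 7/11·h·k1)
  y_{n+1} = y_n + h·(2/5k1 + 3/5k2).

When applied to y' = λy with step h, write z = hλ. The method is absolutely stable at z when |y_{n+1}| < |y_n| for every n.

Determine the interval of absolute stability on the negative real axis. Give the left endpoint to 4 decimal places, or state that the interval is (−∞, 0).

(-2.6190, 0).

Set f=λy, z=hλ:
  k1=λy_n ⇒ h·k1=z·y_n;  k2=λ(1+7/11z)y_n ⇒ h·k2=z(1+7/11z)y_n
  y_{n+1}/y_n = 1 + 2/5z + 3/5z(1+7/11z) = 1 + z + 21/55z²
  R(z) = 1 + z + 21/55z².

Find x<0 with |R(x)|<1.
x=-0.73: |R|=0.4735
R=1: x+21/55x²=0 ⇒ x=−55/21=-2.6190; min R=1−1/(4·21/55)=0.3452>−1
Confirm numerically:
  x=-1.837: |R|=0.45147 <1
  x=-1.836: |R|=0.45107 <1
  x=-1.679: |R|=0.39736 <1
  x=-3.189: |R|=1.69398 >1
  x=-2.962: |R|=1.38786 >1
  x=-2.895: |R|=1.30503 >1
So |R|<1 on (-2.6190, 0).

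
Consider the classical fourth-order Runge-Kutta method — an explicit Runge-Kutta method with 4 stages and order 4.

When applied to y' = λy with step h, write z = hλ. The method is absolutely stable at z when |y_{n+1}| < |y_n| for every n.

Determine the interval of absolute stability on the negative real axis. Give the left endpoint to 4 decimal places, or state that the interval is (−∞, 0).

On y'=λy, z=hλ:
  order 4, 4-stage ⇒ R(z)=1+z+z^2/2+z^3/6+z^4/24
  (e.g. R(-1.72)=0.27580, |R|=0.27580)

Need |R(x)|<1, x<0.
x=-1.72: |R|=0.2758
|R(-2.27)|=0.4633 |R(-1.59)|=0.2704 |R(-0.76)|=0.4695
Bisect:
  x_lo=-3.2382 |R|=1.9270  x_hi=-0.2705 |R|=0.7630
  mid=-1.75434 |R|=0.27930 →hi
  mid=-2.49628 |R|=0.64480 →hi
  mid=-2.86724 |R|=1.13075 →lo
  mid=-2.68176 |R|=0.85480 →hi
  mid=-2.77450 |R|=0.98385 →hi
  mid=-2.82087 |R|=1.05498 →lo
  mid=-2.79768 |R|=1.01884 →lo
  mid=-2.78609 |R|=1.00120 →lo
  mid=-2.78030 |R|=0.99249 →hi
  ...
  [-2.78537,-2.78519] ⇒ x*=-2.7853
Stable set (-2.7853, 0).

(-2.7853, 0).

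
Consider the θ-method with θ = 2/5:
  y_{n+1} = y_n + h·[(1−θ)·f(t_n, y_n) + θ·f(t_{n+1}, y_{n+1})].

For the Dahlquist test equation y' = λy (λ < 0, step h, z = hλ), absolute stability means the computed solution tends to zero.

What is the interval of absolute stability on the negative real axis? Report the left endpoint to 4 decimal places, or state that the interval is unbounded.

Set f=λy, z=hλ:
  y_{n+1} = y_n + z·[3/5·y_n + 2/5·y_{n+1}] ⇒ (1 − 2/5z)y_{n+1} = (1 + 3/5z)y_n
  R(z) = (1 + 3/5z)/(1 − 2/5z).

Boundary: |R(x)|=1, x<0.
x=-1.71: |R|=0.0154
R=−1: 1+3/5x = −1+2/5x ⇒ -1/5x=2 ⇒ x=2/(-1/5)=-10.0000
Confirm numerically:
  x=-8.952: |R|=0.95424 <1
  x=-8.446: |R|=0.92902 <1
  x=-4.325: |R|=0.58425 <1
  x=-10.352: |R|=1.01369 >1
  x=-10.128: |R|=1.00507 >1
So |R|<1 on (-10.0000, 0).

z∈(-10.0000,0).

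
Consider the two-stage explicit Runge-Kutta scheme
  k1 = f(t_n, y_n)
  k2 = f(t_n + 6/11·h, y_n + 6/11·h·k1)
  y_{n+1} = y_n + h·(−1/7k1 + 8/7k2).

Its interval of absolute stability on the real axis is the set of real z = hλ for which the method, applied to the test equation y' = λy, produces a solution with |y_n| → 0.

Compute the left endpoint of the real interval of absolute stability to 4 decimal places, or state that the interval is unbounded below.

left endpoint -1.6042.

Set f=λy, z=hλ:
  k1=λy_n ⇒ h·k1=z·y_n;  k2=λ(1+6/11z)y_n ⇒ h·k2=z(1+6/11z)y_n
  y_{n+1}/y_n = 1 − 1/7z + 8/7z(1+6/11z) = 1 + z + 48/77z²
  ⇒ R(z) = 1 + z + 48/77z².

Need |R(x)|<1, x<0.
x=-0.53: |R|=0.6451
R=1: x+48/77x²=0 ⇒ x=−77/48=-1.6042; min R=1−1/(4·48/77)=0.5990>−1
Confirm numerically:
  x=-1.478: |R|=0.88376 <1
  x=-1.308: |R|=0.75851 <1
  x=-0.862: |R|=0.60120 <1
  x=-2.041: |R|=1.55579 >1
  x=-1.831: |R|=1.25891 >1
Interval (-1.6042, 0).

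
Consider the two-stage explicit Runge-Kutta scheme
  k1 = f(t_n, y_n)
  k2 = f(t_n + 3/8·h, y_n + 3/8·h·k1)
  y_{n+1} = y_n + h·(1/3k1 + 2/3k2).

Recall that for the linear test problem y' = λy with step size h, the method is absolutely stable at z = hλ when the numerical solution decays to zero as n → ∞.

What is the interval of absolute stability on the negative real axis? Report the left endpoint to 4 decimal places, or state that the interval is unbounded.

(-4.0000, 0).

On y'=λy, z=hλ:
  k1=λy_n ⇒ h·k1=z·y_n;  k2=λ(1+3/8z)y_n ⇒ h·k2=z(1+3/8z)y_n
  y_{n+1}/y_n = 1 + 1/3z + 2/3z(1+3/8z) = 1 + z + 1/4z²
  ⇒ R(z) = 1 + z + 1/4z².

Solve |R(x)|<1 on ℝ⁻.
x=-1.22: |R|=0.1521
R=1: x+1/4x²=0 ⇒ x=−4=-4.0000; min R=1−1/(4·1/4)=0.0000>−1
Confirm numerically:
  x=-3.385: |R|=0.47956 <1
  x=-3.254: |R|=0.39313 <1
  x=-3.088: |R|=0.29594 <1
  x=-2.918: |R|=0.21068 <1
  x=-4.484: |R|=1.54256 >1
  x=-4.385: |R|=1.42206 >1
  x=-4.147: |R|=1.15240 >1
Stable set (-4.0000, 0).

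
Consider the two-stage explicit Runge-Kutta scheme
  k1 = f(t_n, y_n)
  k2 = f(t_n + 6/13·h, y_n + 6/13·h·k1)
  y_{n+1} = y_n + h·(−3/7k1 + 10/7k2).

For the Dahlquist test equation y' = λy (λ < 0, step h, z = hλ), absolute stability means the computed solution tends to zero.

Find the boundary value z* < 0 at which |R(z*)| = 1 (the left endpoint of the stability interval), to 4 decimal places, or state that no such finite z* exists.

On y'=λy, z=hλ:
  k1=λy_n ⇒ h·k1=z·y_n;  k2=λ(1+6/13z)y_n ⇒ h·k2=z(1+6/13z)y_n
  y_{n+1}/y_n = 1 − 3/7z + 10/7z(1+6/13z) = 1 + z + 60/91z²
  so R(z) = 1 + z + 60/91z².

Need |R(x)|<1, x<0.
x=-1.11: |R|=0.7024
R=1: x+60/91x²=0 ⇒ x=−91/60=-1.5167; min R=1−1/(4·60/91)=0.6208>−1
Confirm numerically:
  x=-1.462: |R|=0.94730 <1
  x=-1.074: |R|=0.68653 <1
  x=-0.757: |R|=0.62083 <1
  x=-1.771: |R|=1.29698 >1
  x=-1.715: |R|=1.22427 >1
  x=-1.601: |R|=1.08902 >1
So |R|<1 on (-1.5167, 0).

z* = -1.5167.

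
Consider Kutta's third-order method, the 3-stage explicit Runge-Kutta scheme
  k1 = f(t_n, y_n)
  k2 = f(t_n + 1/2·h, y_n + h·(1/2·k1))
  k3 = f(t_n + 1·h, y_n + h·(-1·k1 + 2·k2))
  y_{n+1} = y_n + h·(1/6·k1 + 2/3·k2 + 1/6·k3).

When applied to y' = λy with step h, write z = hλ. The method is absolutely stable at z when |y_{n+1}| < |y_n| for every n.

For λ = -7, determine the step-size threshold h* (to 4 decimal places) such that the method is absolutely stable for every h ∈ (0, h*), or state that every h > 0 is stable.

(-2.5127,0); λ=-7 ⇒ h* = 0.3590.

With y'=λy (z=hλ):
  order 3, 3-stage ⇒ R(z)=1+z+z^2/2+z^3/6
  (e.g. R(-1.44)=0.09914, |R|=0.09914)

Solve |R(x)|<1 on ℝ⁻.
x=-1.44: |R|=0.0991
|R(-2.83)|=1.6031 |R(-1.95)|=0.2846 |R(-0.88)|=0.3936
Bisect:
  x_lo=-3.0330 |R|=2.0837  x_hi=-0.0921 |R|=0.9121
  mid=-1.56254 |R|=0.02239 →hi
  mid=-2.29779 |R|=0.67986 →hi
  mid=-2.66541 |R|=1.26923 →lo
  mid=-2.48160 |R|=0.94951 →hi
  mid=-2.57350 |R|=1.10273 →lo
  mid=-2.52755 |R|=1.02451 →lo
  mid=-2.50457 |R|=0.98661 →hi
  mid=-2.51606 |R|=1.00546 →lo
  mid=-2.51032 |R|=0.99601 →hi
  ...
  [-2.51283,-2.51265] ⇒ x*=-2.5127
Interval (-2.5127, 0).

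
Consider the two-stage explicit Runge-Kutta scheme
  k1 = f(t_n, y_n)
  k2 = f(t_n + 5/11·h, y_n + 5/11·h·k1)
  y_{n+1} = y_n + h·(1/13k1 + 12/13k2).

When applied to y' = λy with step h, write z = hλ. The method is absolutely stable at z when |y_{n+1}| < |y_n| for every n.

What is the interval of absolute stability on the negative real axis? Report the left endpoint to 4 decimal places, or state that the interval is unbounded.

On y'=λy, z=hλ:
  k1=λy_n ⇒ h·k1=z·y_n;  k2=λ(1+5/11z)y_n ⇒ h·k2=z(1+5/11z)y_n
  y_{n+1}/y_n = 1 + 1/13z + 12/13z(1+5/11z) = 1 + z + 60/143z²
  Hence R(z) = 1 + z + 60/143z².

Boundary: |R(x)|=1, x<0.
x=-1.41: |R|=0.4242
R=1: x+60/143x²=0 ⇒ x=−143/60=-2.3833; min R=1−1/(4·60/143)=0.4042>−1
Confirm numerically:
  x=-1.590: |R|=0.47074 <1
  x=-1.425: |R|=0.42701 <1
  x=-0.971: |R|=0.42460 <1
  x=-2.685: |R|=1.33985 >1
  x=-2.574: |R|=1.20592 >1
So |R|<1 on (-2.3833, 0).

(-2.3833, 0).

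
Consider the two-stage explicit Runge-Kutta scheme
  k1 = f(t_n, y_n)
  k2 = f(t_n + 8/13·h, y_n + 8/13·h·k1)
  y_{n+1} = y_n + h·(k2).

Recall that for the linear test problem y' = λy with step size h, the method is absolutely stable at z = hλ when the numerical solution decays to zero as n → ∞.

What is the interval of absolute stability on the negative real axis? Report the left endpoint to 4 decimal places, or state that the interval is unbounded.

On y'=λy, z=hλ:
  k1=λy_n ⇒ h·k1=z·y_n;  k2=λ(1+8/13z)y_n ⇒ h·k2=z(1+8/13z)y_n
  y_{n+1}/y_n = 1 + z(1+8/13z) = 1 + z + 8/13z²
  R(z) = 1 + z + 8/13z².

Solve |R(x)|<1 on ℝ⁻.
x=-1.33: |R|=0.7586
R=1: x+8/13x²=0 ⇒ x=−13/8=-1.6250; min R=1−1/(4·8/13)=0.5938>−1
Confirm numerically:
  x=-1.481: |R|=0.86876 <1
  x=-1.382: |R|=0.79334 <1
  x=-1.310: |R|=0.74606 <1
  x=-1.908: |R|=1.33229 >1
  x=-1.721: |R|=1.10167 >1
Interval (-1.6250, 0).

(-1.6250, 0).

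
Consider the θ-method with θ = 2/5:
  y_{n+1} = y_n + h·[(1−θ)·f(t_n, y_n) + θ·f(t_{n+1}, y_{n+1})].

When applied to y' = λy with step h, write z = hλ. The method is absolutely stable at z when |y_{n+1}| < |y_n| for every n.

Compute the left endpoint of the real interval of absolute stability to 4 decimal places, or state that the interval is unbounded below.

z* = -10.0000.

With y'=λy (z=hλ):
  y_{n+1} = y_n + z·[3/5·y_n + 2/5·y_{n+1}] ⇒ (1 − 2/5z)y_{n+1} = (1 + 3/5z)y_n
  Hence R(z) = (1 + 3/5z)/(1 − 2/5z).

Need |R(x)|<1, x<0.
x=-0.64: |R|=0.4904
R=−1: 1+3/5x = −1+2/5x ⇒ -1/5x=2 ⇒ x=2/(-1/5)=-10.0000
Confirm numerically:
  x=-7.965: |R|=0.90277 <1
  x=-6.564: |R|=0.81046 <1
  x=-6.022: |R|=0.76660 <1
  x=-5.497: |R|=0.71846 <1
  x=-10.401: |R|=1.01554 >1
  x=-10.388: |R|=1.01505 >1
So |R|<1 on (-10.0000, 0).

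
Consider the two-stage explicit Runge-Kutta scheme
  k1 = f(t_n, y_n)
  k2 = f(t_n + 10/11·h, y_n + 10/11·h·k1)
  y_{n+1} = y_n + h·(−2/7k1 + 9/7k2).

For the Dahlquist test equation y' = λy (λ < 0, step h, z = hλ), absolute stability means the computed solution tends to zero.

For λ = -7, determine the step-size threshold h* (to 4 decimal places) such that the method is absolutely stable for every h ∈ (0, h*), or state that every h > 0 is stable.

(-0.8556,0); λ=-7 ⇒ h* = (77/90)/7 = 0.1222.

With y'=λy (z=hλ):
  k1=λy_n ⇒ h·k1=z·y_n;  k2=λ(1+10/11z)y_n ⇒ h·k2=z(1+10/11z)y_n
  y_{n+1}/y_n = 1 − 2/7z + 9/7z(1+10/11z) = 1 + z + 90/77z²
  so R(z) = 1 + z + 90/77z².

Find x<0 with |R(x)|<1.
x=-0.78: |R|=0.9311
R=1: x+90/77x²=0 ⇒ x=−77/90=-0.8556; min R=1−1/(4·90/77)=0.7861>−1
Confirm numerically:
  x=-0.477: |R|=0.78894 <1
  x=-0.462: |R|=0.78748 <1
  x=-0.412: |R|=0.78640 <1
  x=-1.014: |R|=1.18779 >1
  x=-0.922: |R|=1.07160 >1
Stable set (-0.8556, 0).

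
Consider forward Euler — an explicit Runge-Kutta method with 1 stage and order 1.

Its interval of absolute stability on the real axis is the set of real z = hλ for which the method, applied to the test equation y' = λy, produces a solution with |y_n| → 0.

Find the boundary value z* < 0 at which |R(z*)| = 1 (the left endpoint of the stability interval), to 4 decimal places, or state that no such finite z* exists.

left endpoint -2.0000.

Test eqn y'=λy, z=hλ:
  order 1, 1-stage ⇒ R(z)=1+z
  (e.g. R(-1.15)=-0.15000, |R|=0.15000)

Need |R(x)|<1, x<0.
x=-1.15: |R|=0.1500
|R(-2.2)|=1.2000 |R(-1.64)|=0.6400 |R(-1.11)|=0.1100
Bisect:
  x_lo=-2.8880 |R|=1.8880  x_hi=-0.0724 |R|=0.9276
  mid=-1.48023 |R|=0.48023 →hi
  mid=-2.18412 |R|=1.18412 →lo
  mid=-1.83217 |R|=0.83217 →hi
  mid=-2.00815 |R|=1.00815 →lo
  mid=-1.92016 |R|=0.92016 →hi
  mid=-1.96415 |R|=0.96415 →hi
  mid=-1.98615 |R|=0.98615 →hi
  mid=-1.99715 |R|=0.99715 →hi
  mid=-2.00265 |R|=1.00265 →lo
  mid=-1.99990 |R|=0.99990 →hi
  ...
  [-2.00007,-1.99990] ⇒ x*=-2.0000
Stable set (-2.0000, 0).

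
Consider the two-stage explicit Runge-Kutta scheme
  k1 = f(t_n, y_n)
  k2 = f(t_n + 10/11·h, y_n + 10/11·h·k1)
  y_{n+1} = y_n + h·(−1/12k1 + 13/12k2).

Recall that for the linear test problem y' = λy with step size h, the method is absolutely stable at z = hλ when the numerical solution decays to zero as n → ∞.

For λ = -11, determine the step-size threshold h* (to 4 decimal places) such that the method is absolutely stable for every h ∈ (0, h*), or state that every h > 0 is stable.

(-1.0154,0); λ=-11 ⇒ h* = (66/65)/11 = 0.0923.

On y'=λy, z=hλ:
  k1=λy_n ⇒ h·k1=z·y_n;  k2=λ(1+10/11z)y_n ⇒ h·k2=z(1+10/11z)y_n
  y_{n+1}/y_n = 1 − 1/12z + 13/12z(1+10/11z) = 1 + z + 65/66z²
  R(z) = 1 + z + 65/66z².

Need |R(x)|<1, x<0.
x=-0.82: |R|=0.8422
R=1: x+65/66x²=0 ⇒ x=−66/65=-1.0154; min R=1−1/(4·65/66)=0.7462>−1
Confirm numerically:
  x=-0.902: |R|=0.89928 <1
  x=-0.828: |R|=0.84720 <1
  x=-0.824: |R|=0.84469 <1
  x=-0.579: |R|=0.75116 <1
  x=-1.285: |R|=1.34121 >1
  x=-1.275: |R|=1.32599 >1
  x=-1.062: |R|=1.04876 >1
Interval (-1.0154, 0).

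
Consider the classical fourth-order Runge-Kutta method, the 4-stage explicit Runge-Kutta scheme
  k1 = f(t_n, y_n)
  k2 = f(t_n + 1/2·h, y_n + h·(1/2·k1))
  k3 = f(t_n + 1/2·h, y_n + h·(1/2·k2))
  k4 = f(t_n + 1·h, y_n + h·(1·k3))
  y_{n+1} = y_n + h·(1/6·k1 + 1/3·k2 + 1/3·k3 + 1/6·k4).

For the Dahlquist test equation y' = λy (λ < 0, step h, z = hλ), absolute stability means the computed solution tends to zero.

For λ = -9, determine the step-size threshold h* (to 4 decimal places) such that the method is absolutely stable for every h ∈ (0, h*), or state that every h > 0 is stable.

With y'=λy (z=hλ):
  order 4, 4-stage ⇒ R(z)=1+z+z^2/2+z^3/6+z^4/24
  (e.g. R(-0.91)=0.40703, |R|=0.40703)

Find x<0 with |R(x)|<1.
x=-0.91: |R|=0.4070
|R(-3.1)|=1.5878 |R(-3.09)|=1.5654 |R(-2.54)|=0.6889
Bisect:
  x_lo=-3.5935 |R|=3.0771  x_hi=-0.2326 |R|=0.7925
  mid=-1.91302 |R|=0.30802 →hi
  mid=-2.75325 |R|=0.95276 →hi
  mid=-3.17337 |R|=1.76108 →lo
  mid=-2.96331 |R|=1.30328 →lo
  mid=-2.85828 |R|=1.11573 →lo
  mid=-2.80577 |R|=1.03131 →lo
  mid=-2.77951 |R|=0.99131 →hi
  ...
  [-2.78546,-2.78525] ⇒ x*=-2.7853
So |R|<1 on (-2.7853, 0).

(-2.7853,0); λ=-9 ⇒ h* = 0.3095.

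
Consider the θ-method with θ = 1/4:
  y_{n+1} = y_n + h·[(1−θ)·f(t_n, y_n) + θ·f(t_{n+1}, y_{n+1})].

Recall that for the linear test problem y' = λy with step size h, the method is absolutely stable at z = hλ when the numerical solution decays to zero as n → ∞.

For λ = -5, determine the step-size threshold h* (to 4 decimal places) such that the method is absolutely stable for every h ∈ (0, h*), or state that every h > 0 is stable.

(-4.0000,0); λ=-5 ⇒ h* = (4)/5 = 0.8000.

On y'=λy, z=hλ:
  y_{n+1} = y_n + z·[3/4·y_n + 1/4·y_{n+1}] ⇒ (1 − 1/4z)y_{n+1} = (1 + 3/4z)y_n
  so R(z) = (1 + 3/4z)/(1 − 1/4z).

Solve |R(x)|<1 on ℝ⁻.
x=-0.71: |R|=0.3970
R=−1: 1+3/4x = −1+1/4x ⇒ -1/2x=2 ⇒ x=2/(-1/2)=-4.0000
Confirm numerically:
  x=-3.853: |R|=0.96256 <1
  x=-3.373: |R|=0.82992 <1
  x=-2.910: |R|=0.68452 <1
  x=-4.409: |R|=1.09728 >1
  x=-4.175: |R|=1.04281 >1
Stable set (-4.0000, 0).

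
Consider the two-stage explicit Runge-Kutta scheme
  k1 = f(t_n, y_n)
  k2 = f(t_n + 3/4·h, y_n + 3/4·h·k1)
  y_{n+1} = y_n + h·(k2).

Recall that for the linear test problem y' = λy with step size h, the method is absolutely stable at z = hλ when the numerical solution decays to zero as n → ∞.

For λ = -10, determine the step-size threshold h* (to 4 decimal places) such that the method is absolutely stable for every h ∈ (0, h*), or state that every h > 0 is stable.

Set f=λy, z=hλ:
  k1=λy_n ⇒ h·k1=z·y_n;  k2=λ(1+3/4z)y_n ⇒ h·k2=z(1+3/4z)y_n
  y_{n+1}/y_n = 1 + z(1+3/4z) = 1 + z + 3/4z²
  R(z) = 1 + z + 3/4z².

Boundary: |R(x)|=1, x<0.
x=-0.38: |R|=0.7283
R=1: x+3/4x²=0 ⇒ x=−4/3=-1.3333; min R=1−1/(4·3/4)=0.6667>−1
Confirm numerically:
  x=-1.064: |R|=0.78507 <1
  x=-0.957: |R|=0.72989 <1
  x=-0.849: |R|=0.69160 <1
  x=-0.829: |R|=0.68643 <1
  x=-1.931: |R|=1.86557 >1
  x=-1.812: |R|=1.65051 >1
So |R|<1 on (-1.3333, 0).

(-1.3333,0); λ=-10 ⇒ h* = (4/3)/10 = 0.1333.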